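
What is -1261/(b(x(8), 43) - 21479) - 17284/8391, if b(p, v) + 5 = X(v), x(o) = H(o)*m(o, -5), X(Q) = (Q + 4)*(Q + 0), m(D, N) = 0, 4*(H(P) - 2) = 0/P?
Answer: -325817441/163314033 ≈ -1.9950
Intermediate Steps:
H(P) = 2 (H(P) = 2 + (0/P)/4 = 2 + (¼)*0 = 2 + 0 = 2)
X(Q) = Q*(4 + Q) (X(Q) = (4 + Q)*Q = Q*(4 + Q))
x(o) = 0 (x(o) = 2*0 = 0)
b(p, v) = -5 + v*(4 + v)
-1261/(b(x(8), 43) - 21479) - 17284/8391 = -1261/((-5 + 43*(4 + 43)) - 21479) - 17284/8391 = -1261/((-5 + 43*47) - 21479) - 17284*1/8391 = -1261/((-5 + 2021) - 21479) - 17284/8391 = -1261/(2016 - 21479) - 17284/8391 = -1261/(-19463) - 17284/8391 = -1261*(-1/19463) - 17284/8391 = 1261/19463 - 17284/8391 = -325817441/163314033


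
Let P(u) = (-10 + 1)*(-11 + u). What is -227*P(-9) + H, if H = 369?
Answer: -40491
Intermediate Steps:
P(u) = 99 - 9*u (P(u) = -9*(-11 + u) = 99 - 9*u)
-227*P(-9) + H = -227*(99 - 9*(-9)) + 369 = -227*(99 + 81) + 369 = -227*180 + 369 = -40860 + 369 = -40491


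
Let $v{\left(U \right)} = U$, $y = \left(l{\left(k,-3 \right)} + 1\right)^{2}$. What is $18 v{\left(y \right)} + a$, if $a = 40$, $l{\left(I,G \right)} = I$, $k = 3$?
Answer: $328$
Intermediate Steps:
$y = 16$ ($y = \left(3 + 1\right)^{2} = 4^{2} = 16$)
$18 v{\left(y \right)} + a = 18 \cdot 16 + 40 = 288 + 40 = 328$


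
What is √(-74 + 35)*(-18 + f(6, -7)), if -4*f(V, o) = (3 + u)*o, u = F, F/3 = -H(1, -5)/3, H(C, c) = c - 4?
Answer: 3*I*√39 ≈ 18.735*I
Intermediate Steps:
H(C, c) = -4 + c
F = 9 (F = 3*(-(-4 - 5)/3) = 3*(-(-9)/3) = 3*(-1*(-3)) = 3*3 = 9)
u = 9
f(V, o) = -3*o (f(V, o) = -(3 + 9)*o/4 = -3*o)
√(-74 + 35)*(-18 + f(6, -7)) = √(-74 + 35)*(-18 - 3*(-7)) = √(-39)*(-18 + 21) = (I*√39)*3 = 3*I*√39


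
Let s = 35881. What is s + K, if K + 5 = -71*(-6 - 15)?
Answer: 37367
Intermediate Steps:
K = 1486 (K = -5 - 71*(-6 - 15) = -5 - 71*(-21) = -5 + 1491 = 1486)
s + K = 35881 + 1486 = 37367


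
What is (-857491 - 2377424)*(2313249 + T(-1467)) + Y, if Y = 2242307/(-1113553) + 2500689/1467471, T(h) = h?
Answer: -4073511218578835603368990/544702244821 ≈ -7.4784e+12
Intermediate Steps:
Y = -168623585860/544702244821 (Y = 2242307*(-1/1113553) + 2500689*(1/1467471) = -2242307/1113553 + 833563/489157 = -168623585860/544702244821 ≈ -0.30957)
(-857491 - 2377424)*(2313249 + T(-1467)) + Y = (-857491 - 2377424)*(2313249 - 1467) - 168623585860/544702244821 = -3234915*2311782 - 168623585860/544702244821 = -7478418268530 - 168623585860/544702244821 = -4073511218578835603368990/544702244821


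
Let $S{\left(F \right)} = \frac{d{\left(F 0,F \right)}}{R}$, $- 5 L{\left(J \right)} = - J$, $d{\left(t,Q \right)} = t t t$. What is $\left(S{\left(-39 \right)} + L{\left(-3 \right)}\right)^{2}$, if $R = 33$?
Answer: $\frac{9}{25} \approx 0.36$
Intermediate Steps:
$d{\left(t,Q \right)} = t^{3}$ ($d{\left(t,Q \right)} = t^{2} t = t^{3}$)
$L{\left(J \right)} = \frac{J}{5}$ ($L{\left(J \right)} = - \frac{\left(-1\right) J}{5} = \frac{J}{5}$)
$S{\left(F \right)} = 0$ ($S{\left(F \right)} = \frac{\left(F 0\right)^{3}}{33} = 0^{3} \cdot \frac{1}{33} = 0 \cdot \frac{1}{33} = 0$)
$\left(S{\left(-39 \right)} + L{\left(-3 \right)}\right)^{2} = \left(0 + \frac{1}{5} \left(-3\right)\right)^{2} = \left(0 - \frac{3}{5}\right)^{2} = \left(- \frac{3}{5}\right)^{2} = \frac{9}{25}$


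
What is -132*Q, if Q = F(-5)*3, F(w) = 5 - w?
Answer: -3960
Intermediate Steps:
Q = 30 (Q = (5 - 1*(-5))*3 = (5 + 5)*3 = 10*3 = 30)
-132*Q = -132*30 = -3960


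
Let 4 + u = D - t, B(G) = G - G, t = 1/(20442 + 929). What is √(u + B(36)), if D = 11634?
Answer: 3*√590183267051/21371 ≈ 107.84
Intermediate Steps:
t = 1/21371 ≈ 4.6792e-5
B(G) = 0
u = 248544729/21371 (u = -4 + (11634 - 1*1/21371) = -4 + (11634 - 1/21371) = -4 + 248630213/21371 = 248544729/21371 ≈ 11630.)
√(u + B(36)) = √(248544729/21371 + 0) = √(248544729/21371) = 3*√590183267051/21371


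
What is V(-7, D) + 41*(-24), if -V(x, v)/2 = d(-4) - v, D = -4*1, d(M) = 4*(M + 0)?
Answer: -960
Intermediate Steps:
d(M) = 4*M
D = -4
V(x, v) = 32 + 2*v (V(x, v) = -2*(4*(-4) - v) = -2*(-16 - v) = 32 + 2*v)
V(-7, D) + 41*(-24) = (32 + 2*(-4)) + 41*(-24) = (32 - 8) - 984 = 24 - 984 = -960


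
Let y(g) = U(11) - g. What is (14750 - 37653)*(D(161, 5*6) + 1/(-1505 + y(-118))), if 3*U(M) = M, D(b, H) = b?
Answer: -15302570741/4150 ≈ -3.6874e+6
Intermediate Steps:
U(M) = M/3
y(g) = 11/3 - g (y(g) = (⅓)*11 - g = 11/3 - g)
(14750 - 37653)*(D(161, 5*6) + 1/(-1505 + y(-118))) = (14750 - 37653)*(161 + 1/(-1505 + (11/3 - 1*(-118)))) = -22903*(161 + 1/(-1505 + (11/3 + 118))) = -22903*(161 + 1/(-1505 + 365/3)) = -22903*(161 + 1/(-4150/3)) = -22903*(161 - 3/4150) = -22903*668147/4150 = -15302570741/4150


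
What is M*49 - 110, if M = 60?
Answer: 2830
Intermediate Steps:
M*49 - 110 = 60*49 - 110 = 2940 - 110 = 2830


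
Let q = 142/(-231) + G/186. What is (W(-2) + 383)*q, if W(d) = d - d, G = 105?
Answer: -275377/14322 ≈ -19.228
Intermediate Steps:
W(d) = 0
q = -719/14322 (q = 142/(-231) + 105/186 = 142*(-1/231) + 105*(1/186) = -142/231 + 35/62 = -719/14322 ≈ -0.050202)
(W(-2) + 383)*q = (0 + 383)*(-719/14322) = 383*(-719/14322) = -275377/14322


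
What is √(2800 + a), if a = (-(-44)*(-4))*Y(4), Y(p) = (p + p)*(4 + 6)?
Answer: 4*I*√705 ≈ 106.21*I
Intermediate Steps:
Y(p) = 20*p (Y(p) = (2*p)*10 = 20*p)
a = -14080 (a = (-(-44)*(-4))*(20*4) = -22*8*80 = -176*80 = -14080)
√(2800 + a) = √(2800 - 14080) = √(-11280) = 4*I*√705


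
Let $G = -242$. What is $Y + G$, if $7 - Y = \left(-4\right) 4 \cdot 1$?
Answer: $-219$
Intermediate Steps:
$Y = 23$ ($Y = 7 - \left(-4\right) 4 \cdot 1 = 7 - \left(-16\right) 1 = 7 - -16 = 7 + 16 = 23$)
$Y + G = 23 - 242 = -219$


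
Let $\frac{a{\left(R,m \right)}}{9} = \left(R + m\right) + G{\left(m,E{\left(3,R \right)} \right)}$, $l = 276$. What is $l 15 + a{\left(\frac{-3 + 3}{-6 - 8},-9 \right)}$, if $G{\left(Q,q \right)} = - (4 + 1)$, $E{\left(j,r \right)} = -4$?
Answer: $4014$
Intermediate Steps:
$G{\left(Q,q \right)} = -5$ ($G{\left(Q,q \right)} = \left(-1\right) 5 = -5$)
$a{\left(R,m \right)} = -45 + 9 R + 9 m$ ($a{\left(R,m \right)} = 9 \left(\left(R + m\right) - 5\right) = 9 \left(-5 + R + m\right) = -45 + 9 R + 9 m$)
$l 15 + a{\left(\frac{-3 + 3}{-6 - 8},-9 \right)} = 276 \cdot 15 + \left(-45 + 9 \frac{-3 + 3}{-6 - 8} + 9 \left(-9\right)\right) = 4140 - \left(126 - \frac{0}{-14}\right) = 4140 - \left(126 - 0 \left(- \frac{1}{14}\right)\right) = 4140 - 126 = 4014$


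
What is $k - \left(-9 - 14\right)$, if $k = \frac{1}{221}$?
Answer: $\frac{5084}{221} \approx 23.005$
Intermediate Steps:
$k = \frac{1}{221} \approx 0.0045249$
$k - \left(-9 - 14\right) = \frac{1}{221} - \left(-9 - 14\right) = \frac{1}{221} - -23 = \frac{1}{221} + 23 = \frac{5084}{221}$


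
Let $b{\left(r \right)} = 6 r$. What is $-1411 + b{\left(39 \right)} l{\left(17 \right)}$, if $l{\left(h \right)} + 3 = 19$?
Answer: $2333$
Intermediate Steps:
$l{\left(h \right)} = 16$ ($l{\left(h \right)} = -3 + 19 = 16$)
$-1411 + b{\left(39 \right)} l{\left(17 \right)} = -1411 + 6 \cdot 39 \cdot 16 = -1411 + 234 \cdot 16 = -1411 + 3744 = 2333$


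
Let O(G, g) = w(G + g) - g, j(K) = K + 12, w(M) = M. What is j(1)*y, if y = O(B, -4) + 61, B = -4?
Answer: 741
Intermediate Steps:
j(K) = 12 + K
O(G, g) = G (O(G, g) = (G + g) - g = G)
y = 57 (y = -4 + 61 = 57)
j(1)*y = (12 + 1)*57 = 13*57 = 741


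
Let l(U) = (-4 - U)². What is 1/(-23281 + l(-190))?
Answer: 1/11315 ≈ 8.8378e-5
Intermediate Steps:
1/(-23281 + l(-190)) = 1/(-23281 + (4 - 190)²) = 1/(-23281 + (-186)²) = 1/(-23281 + 34596) = 1/11315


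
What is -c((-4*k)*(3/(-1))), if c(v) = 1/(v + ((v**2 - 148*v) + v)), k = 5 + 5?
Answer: 1/3120 ≈ 0.00032051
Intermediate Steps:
k = 10
c(v) = 1/(v**2 - 146*v) (c(v) = 1/(v + (v**2 - 147*v)) = 1/(v**2 - 146*v))
-c((-4*k)*(3/(-1))) = -1/(((-4*10)*(3/(-1)))*(-146 + (-4*10)*(3/(-1)))) = -1/(((-120*(-1)))*(-146 - 120*(-1))) = -1/(((-40*(-3)))*(-146 - 40*(-3))) = -1/(120*(-146 + 120)) = -1/(120*(-26)) = -(-1)/(120*26) = -1*(-1/3120) = 1/3120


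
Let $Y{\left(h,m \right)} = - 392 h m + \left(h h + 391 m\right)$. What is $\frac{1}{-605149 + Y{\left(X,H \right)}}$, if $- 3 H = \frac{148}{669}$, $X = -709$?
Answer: $- \frac{669}{82281496} \approx -8.1306 \cdot 10^{-6}$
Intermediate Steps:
$H = - \frac{148}{2007}$ ($H = - \frac{148 \cdot \frac{1}{669}}{3} = \left(- \frac{1}{3}\right) \frac{148}{669} = - \frac{148}{2007} \approx -0.073742$)
$Y{\left(h,m \right)} = h^{2} + 391 m - 392 h m$ ($Y{\left(h,m \right)} = - 392 h m + \left(h^{2} + 391 m\right) = h^{2} + 391 m - 392 h m$)
$\frac{1}{-605149 + Y{\left(X,H \right)}} = \frac{1}{-605149 + \left(\left(-709\right)^{2} + 391 \left(- \frac{148}{2007}\right) - \left(-277928\right) \left(- \frac{148}{2007}\right)\right)} = \frac{1}{-605149 - - \frac{322563185}{669}} = \frac{1}{-605149 + \frac{322563185}{669}} = \frac{1}{- \frac{82281496}{669}} = - \frac{669}{82281496}$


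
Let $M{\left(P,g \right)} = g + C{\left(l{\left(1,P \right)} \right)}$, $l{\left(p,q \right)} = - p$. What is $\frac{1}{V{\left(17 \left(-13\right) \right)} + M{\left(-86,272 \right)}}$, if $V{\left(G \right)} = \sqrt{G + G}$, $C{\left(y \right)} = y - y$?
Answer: $\frac{8}{2189} - \frac{i \sqrt{442}}{74426} \approx 0.0036546 - 0.00028248 i$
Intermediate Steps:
$C{\left(y \right)} = 0$
$M{\left(P,g \right)} = g$ ($M{\left(P,g \right)} = g + 0 = g$)
$V{\left(G \right)} = \sqrt{2} \sqrt{G}$ ($V{\left(G \right)} = \sqrt{2 G} = \sqrt{2} \sqrt{G}$)
$\frac{1}{V{\left(17 \left(-13\right) \right)} + M{\left(-86,272 \right)}} = \frac{1}{\sqrt{2} \sqrt{17 \left(-13\right)} + 272} = \frac{1}{\sqrt{2} \sqrt{-221} + 272} = \frac{1}{\sqrt{2} i \sqrt{221} + 272} = \frac{1}{i \sqrt{442} + 272} = \frac{1}{272 + i \sqrt{442}}$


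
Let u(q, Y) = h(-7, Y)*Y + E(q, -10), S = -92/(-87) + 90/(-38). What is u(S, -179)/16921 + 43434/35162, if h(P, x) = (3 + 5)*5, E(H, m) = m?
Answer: 241417587/297488101 ≈ 0.81152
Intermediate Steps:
h(P, x) = 40 (h(P, x) = 8*5 = 40)
S = -2167/1653 (S = -92*(-1/87) + 90*(-1/38) = 92/87 - 45/19 = -2167/1653 ≈ -1.3109)
u(q, Y) = -10 + 40*Y (u(q, Y) = 40*Y - 10 = -10 + 40*Y)
u(S, -179)/16921 + 43434/35162 = (-10 + 40*(-179))/16921 + 43434/35162 = (-10 - 7160)*(1/16921) + 43434*(1/35162) = -7170*1/16921 + 21717/17581 = -7170/16921 + 21717/17581 = 241417587/297488101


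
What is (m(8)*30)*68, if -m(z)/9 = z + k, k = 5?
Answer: -238680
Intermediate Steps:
m(z) = -45 - 9*z (m(z) = -9*(z + 5) = -9*(5 + z) = -45 - 9*z)
(m(8)*30)*68 = ((-45 - 9*8)*30)*68 = ((-45 - 72)*30)*68 = -117*30*68 = -3510*68 = -238680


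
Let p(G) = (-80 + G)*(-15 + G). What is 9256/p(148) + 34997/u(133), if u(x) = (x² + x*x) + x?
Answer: 1212787/603687 ≈ 2.0090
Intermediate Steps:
u(x) = x + 2*x² (u(x) = (x² + x²) + x = 2*x² + x = x + 2*x²)
9256/p(148) + 34997/u(133) = 9256/(1200 + 148² - 95*148) + 34997/((133*(1 + 2*133))) = 9256/(1200 + 21904 - 14060) + 34997/((133*(1 + 266))) = 9256/9044 + 34997/((133*267)) = 9256*(1/9044) + 34997/35511 = 2314/2261 + 34997*(1/35511) = 2314/2261 + 34997/35511 = 1212787/603687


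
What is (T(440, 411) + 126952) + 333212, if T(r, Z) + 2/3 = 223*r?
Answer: 1674850/3 ≈ 5.5828e+5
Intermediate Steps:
T(r, Z) = -2/3 + 223*r
(T(440, 411) + 126952) + 333212 = ((-2/3 + 223*440) + 126952) + 333212 = ((-2/3 + 98120) + 126952) + 333212 = (294358/3 + 126952) + 333212 = 675214/3 + 333212 = 1674850/3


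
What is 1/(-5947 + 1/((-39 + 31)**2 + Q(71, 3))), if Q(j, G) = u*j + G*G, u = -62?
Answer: -4329/25744564 ≈ -0.00016815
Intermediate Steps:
Q(j, G) = G**2 - 62*j (Q(j, G) = -62*j + G*G = -62*j + G**2 = G**2 - 62*j)
1/(-5947 + 1/((-39 + 31)**2 + Q(71, 3))) = 1/(-5947 + 1/((-39 + 31)**2 + (3**2 - 62*71))) = 1/(-5947 + 1/((-8)**2 + (9 - 4402))) = 1/(-5947 + 1/(64 - 4393)) = 1/(-5947 + 1/(-4329)) = 1/(-5947 - 1/4329) = 1/(-25744564/4329) = -4329/25744564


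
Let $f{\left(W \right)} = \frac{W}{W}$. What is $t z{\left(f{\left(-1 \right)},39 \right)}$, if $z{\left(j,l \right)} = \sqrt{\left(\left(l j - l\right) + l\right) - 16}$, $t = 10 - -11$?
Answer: $21 \sqrt{23} \approx 100.71$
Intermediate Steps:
$f{\left(W \right)} = 1$
$t = 21$ ($t = 10 + 11 = 21$)
$z{\left(j,l \right)} = \sqrt{-16 + j l}$ ($z{\left(j,l \right)} = \sqrt{\left(\left(j l - l\right) + l\right) - 16} = \sqrt{\left(\left(- l + j l\right) + l\right) - 16} = \sqrt{j l - 16} = \sqrt{-16 + j l}$)
$t z{\left(f{\left(-1 \right)},39 \right)} = 21 \sqrt{-16 + 1 \cdot 39} = 21 \sqrt{-16 + 39} = 21 \sqrt{23}$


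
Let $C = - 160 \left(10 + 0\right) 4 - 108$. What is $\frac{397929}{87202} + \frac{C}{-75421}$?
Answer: $\frac{30579713725}{6576862042} \approx 4.6496$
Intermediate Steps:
$C = -6508$ ($C = - 160 \cdot 10 \cdot 4 - 108 = \left(-160\right) 40 - 108 = -6400 - 108 = -6508$)
$\frac{397929}{87202} + \frac{C}{-75421} = \frac{397929}{87202} - \frac{6508}{-75421} = 397929 \cdot \frac{1}{87202} - - \frac{6508}{75421} = \frac{397929}{87202} + \frac{6508}{75421} = \frac{30579713725}{6576862042}$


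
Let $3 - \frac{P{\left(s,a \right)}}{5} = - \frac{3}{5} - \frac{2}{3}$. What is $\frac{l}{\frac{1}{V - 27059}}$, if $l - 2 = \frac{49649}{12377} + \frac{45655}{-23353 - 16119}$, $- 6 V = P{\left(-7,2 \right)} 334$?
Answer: $- \frac{602947289532539}{4396904496} \approx -1.3713 \cdot 10^{5}$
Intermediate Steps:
$P{\left(s,a \right)} = \frac{64}{3}$ ($P{\left(s,a \right)} = 15 - 5 \left(- \frac{3}{5} - \frac{2}{3}\right) = 15 - - \frac{19}{3} = 15 + \frac{19}{3} = \frac{64}{3}$)
$V = - \frac{10688}{9}$ ($V = - \frac{\frac{64}{3} \cdot 334}{6} = \left(- \frac{1}{6}\right) \frac{21376}{3} = - \frac{10688}{9} \approx -1187.6$)
$l = \frac{2371763281}{488544944}$ ($l = 2 + \left(\frac{49649}{12377} + \frac{45655}{-23353 - 16119}\right) = 2 + \left(49649 \cdot \frac{1}{12377} + \frac{45655}{-23353 - 16119}\right) = 2 + \left(\frac{49649}{12377} + \frac{45655}{-39472}\right) = 2 + \left(\frac{49649}{12377} + 45655 \left(- \frac{1}{39472}\right)\right) = 2 + \left(\frac{49649}{12377} - \frac{45655}{39472}\right) = 2 + \frac{1394673393}{488544944} = \frac{2371763281}{488544944} \approx 4.8548$)
$\frac{l}{\frac{1}{V - 27059}} = \frac{2371763281}{488544944 \frac{1}{- \frac{10688}{9} - 27059}} = \frac{2371763281}{488544944 \frac{1}{- \frac{254219}{9}}} = \frac{2371763281}{488544944 \left(- \frac{9}{254219}\right)} = \frac{2371763281}{488544944} \left(- \frac{254219}{9}\right) = - \frac{602947289532539}{4396904496}$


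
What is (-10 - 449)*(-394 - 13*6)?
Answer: 216648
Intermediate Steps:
(-10 - 449)*(-394 - 13*6) = -459*(-394 - 78) = -459*(-472) = 216648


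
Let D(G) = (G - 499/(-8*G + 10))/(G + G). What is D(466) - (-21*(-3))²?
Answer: -13751550457/3465176 ≈ -3968.5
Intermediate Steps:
D(G) = (G - 499/(10 - 8*G))/(2*G) (D(G) = (G - 499/(10 - 8*G))/((2*G)) = (G - 499/(10 - 8*G))*(1/(2*G)) = (G - 499/(10 - 8*G))/(2*G))
D(466) - (-21*(-3))² = (¼)*(499 - 10*466 + 8*466²)/(466*(-5 + 4*466)) - (-21*(-3))² = (¼)*(1/466)*(499 - 4660 + 8*217156)/(-5 + 1864) - 1*63² = (¼)*(1/466)*(499 - 4660 + 1737248)/1859 - 1*3969 = (¼)*(1/466)*(1/1859)*1733087 - 3969 = 1733087/3465176 - 3969 = -13751550457/3465176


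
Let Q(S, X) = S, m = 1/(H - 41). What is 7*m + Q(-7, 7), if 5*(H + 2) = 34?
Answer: -1302/181 ≈ -7.1934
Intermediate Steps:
H = 24/5 (H = -2 + (⅕)*34 = -2 + 34/5 = 24/5 ≈ 4.8000)
m = -5/181 (m = 1/(24/5 - 41) = 1/(-181/5) = -5/181 ≈ -0.027624)
7*m + Q(-7, 7) = 7*(-5/181) - 7 = -35/181 - 7 = -1302/181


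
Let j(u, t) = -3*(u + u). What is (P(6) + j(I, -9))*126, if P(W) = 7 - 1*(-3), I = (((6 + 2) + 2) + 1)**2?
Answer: -90216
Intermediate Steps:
I = 121 (I = ((8 + 2) + 1)**2 = (10 + 1)**2 = 11**2 = 121)
j(u, t) = -6*u
P(W) = 10 (P(W) = 7 + 3 = 10)
(P(6) + j(I, -9))*126 = (10 - 6*121)*126 = (10 - 726)*126 = -716*126 = -90216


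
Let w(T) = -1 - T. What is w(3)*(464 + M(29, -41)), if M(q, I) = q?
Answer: -1972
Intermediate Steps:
w(3)*(464 + M(29, -41)) = (-1 - 1*3)*(464 + 29) = (-1 - 3)*493 = -4*493 = -1972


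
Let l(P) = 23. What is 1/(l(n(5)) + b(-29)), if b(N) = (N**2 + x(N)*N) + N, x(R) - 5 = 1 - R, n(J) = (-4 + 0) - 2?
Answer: -1/180 ≈ -0.0055556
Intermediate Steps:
n(J) = -6 (n(J) = -4 - 2 = -6)
x(R) = 6 - R (x(R) = 5 + (1 - R) = 6 - R)
b(N) = N + N**2 + N*(6 - N) (b(N) = (N**2 + (6 - N)*N) + N = (N**2 + N*(6 - N)) + N = N + N**2 + N*(6 - N))
1/(l(n(5)) + b(-29)) = 1/(23 + 7*(-29)) = 1/(23 - 203) = 1/(-180) = -1/180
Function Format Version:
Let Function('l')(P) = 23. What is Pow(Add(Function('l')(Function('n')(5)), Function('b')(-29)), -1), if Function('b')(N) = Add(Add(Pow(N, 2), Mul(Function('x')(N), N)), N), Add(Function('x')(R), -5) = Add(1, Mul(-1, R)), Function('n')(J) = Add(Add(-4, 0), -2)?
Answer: Rational(-1, 180) ≈ -0.0055556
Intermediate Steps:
Function('n')(J) = -6 (Function('n')(J) = Add(-4, -2) = -6)
Function('x')(R) = Add(6, Mul(-1, R)) (Function('x')(R) = Add(5, Add(1, Mul(-1, R))) = Add(6, Mul(-1, R)))
Function('b')(N) = Add(N, Pow(N, 2), Mul(N, Add(6, Mul(-1, N)))) (Function('b')(N) = Add(Add(Pow(N, 2), Mul(Add(6, Mul(-1, N)), N)), N) = Add(Add(Pow(N, 2), Mul(N, Add(6, Mul(-1, N)))), N) = Add(N, Pow(N, 2), Mul(N, Add(6, Mul(-1, N)))))
Pow(Add(Function('l')(Function('n')(5)), Function('b')(-29)), -1) = Pow(Add(23, Mul(7, -29)), -1) = Pow(Add(23, -203), -1) = Pow(-180, -1) = Rational(-1, 180)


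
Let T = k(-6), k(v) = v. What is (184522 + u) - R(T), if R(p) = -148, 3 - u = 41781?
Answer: 142892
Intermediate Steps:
u = -41778 (u = 3 - 1*41781 = 3 - 41781 = -41778)
T = -6
(184522 + u) - R(T) = (184522 - 41778) - 1*(-148) = 142744 + 148 = 142892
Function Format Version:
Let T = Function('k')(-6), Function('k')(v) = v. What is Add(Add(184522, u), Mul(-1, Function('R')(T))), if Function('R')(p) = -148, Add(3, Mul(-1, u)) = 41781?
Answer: 142892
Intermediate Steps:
u = -41778 (u = Add(3, Mul(-1, 41781)) = Add(3, -41781) = -41778)
T = -6
Add(Add(184522, u), Mul(-1, Function('R')(T))) = Add(Add(184522, -41778), Mul(-1, -148)) = Add(142744, 148) = 142892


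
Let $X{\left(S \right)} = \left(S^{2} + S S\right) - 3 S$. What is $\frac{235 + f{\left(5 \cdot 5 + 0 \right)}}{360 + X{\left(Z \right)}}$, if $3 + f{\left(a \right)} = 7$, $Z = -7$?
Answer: $\frac{239}{479} \approx 0.49896$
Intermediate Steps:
$f{\left(a \right)} = 4$ ($f{\left(a \right)} = -3 + 7 = 4$)
$X{\left(S \right)} = - 3 S + 2 S^{2}$ ($X{\left(S \right)} = \left(S^{2} + S^{2}\right) - 3 S = 2 S^{2} - 3 S = - 3 S + 2 S^{2}$)
$\frac{235 + f{\left(5 \cdot 5 + 0 \right)}}{360 + X{\left(Z \right)}} = \frac{235 + 4}{360 - 7 \left(-3 + 2 \left(-7\right)\right)} = \frac{239}{360 - 7 \left(-3 - 14\right)} = \frac{239}{360 - -119} = \frac{239}{360 + 119} = \frac{239}{479}$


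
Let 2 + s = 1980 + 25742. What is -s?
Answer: -27720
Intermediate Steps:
s = 27720 (s = -2 + (1980 + 25742) = -2 + 27722 = 27720)
-s = -1*27720 = -27720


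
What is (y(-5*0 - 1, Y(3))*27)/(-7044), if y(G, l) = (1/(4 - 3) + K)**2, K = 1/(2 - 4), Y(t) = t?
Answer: -9/9392 ≈ -0.00095826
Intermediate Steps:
K = -1/2 (K = 1/(-2) = -1/2 ≈ -0.50000)
y(G, l) = 1/4 (y(G, l) = (1/(4 - 3) - 1/2)**2 = (1/1 - 1/2)**2 = (1 - 1/2)**2 = (1/2)**2 = 1/4)
(y(-5*0 - 1, Y(3))*27)/(-7044) = ((1/4)*27)/(-7044) = (27/4)*(-1/7044) = -9/9392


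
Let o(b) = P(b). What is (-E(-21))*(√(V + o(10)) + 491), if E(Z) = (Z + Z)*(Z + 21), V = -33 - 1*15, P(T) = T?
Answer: 0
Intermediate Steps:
o(b) = b
V = -48 (V = -33 - 15 = -48)
E(Z) = 2*Z*(21 + Z) (E(Z) = (2*Z)*(21 + Z) = 2*Z*(21 + Z))
(-E(-21))*(√(V + o(10)) + 491) = (-2*(-21)*(21 - 21))*(√(-48 + 10) + 491) = (-2*(-21)*0)*(√(-38) + 491) = (-1*0)*(I*√38 + 491) = 0*(491 + I*√38) = 0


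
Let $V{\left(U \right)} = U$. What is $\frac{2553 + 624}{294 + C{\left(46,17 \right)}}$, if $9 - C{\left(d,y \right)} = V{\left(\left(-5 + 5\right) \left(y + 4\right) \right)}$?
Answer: $\frac{1059}{101} \approx 10.485$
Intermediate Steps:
$C{\left(d,y \right)} = 9$ ($C{\left(d,y \right)} = 9 - \left(-5 + 5\right) \left(y + 4\right) = 9 - 0 \left(4 + y\right) = 9 - 0 = 9 + 0 = 9$)
$\frac{2553 + 624}{294 + C{\left(46,17 \right)}} = \frac{2553 + 624}{294 + 9} = \frac{3177}{303} = 3177 \cdot \frac{1}{303} = \frac{1059}{101}$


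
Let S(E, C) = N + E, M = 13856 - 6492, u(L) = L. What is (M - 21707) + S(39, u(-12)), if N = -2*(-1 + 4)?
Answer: -14310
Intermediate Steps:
N = -6 (N = -2*3 = -6)
M = 7364
S(E, C) = -6 + E
(M - 21707) + S(39, u(-12)) = (7364 - 21707) + (-6 + 39) = -14343 + 33 = -14310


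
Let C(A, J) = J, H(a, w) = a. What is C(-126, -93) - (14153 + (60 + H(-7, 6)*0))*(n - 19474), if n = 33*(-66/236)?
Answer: 32675974499/118 ≈ 2.7692e+8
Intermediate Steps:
n = -1089/118 (n = 33*(-66*1/236) = 33*(-33/118) = -1089/118 ≈ -9.2288)
C(-126, -93) - (14153 + (60 + H(-7, 6)*0))*(n - 19474) = -93 - (14153 + (60 - 7*0))*(-1089/118 - 19474) = -93 - (14153 + (60 + 0))*(-2299021)/118 = -93 - (14153 + 60)*(-2299021)/118 = -93 - 14213*(-2299021)/118 = -93 - 1*(-32675985473/118) = -93 + 32675985473/118 = 32675974499/118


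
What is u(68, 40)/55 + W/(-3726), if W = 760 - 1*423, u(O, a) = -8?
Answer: -48343/204930 ≈ -0.23590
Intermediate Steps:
W = 337 (W = 760 - 423 = 337)
u(68, 40)/55 + W/(-3726) = -8/55 + 337/(-3726) = -8*1/55 + 337*(-1/3726) = -8/55 - 337/3726 = -48343/204930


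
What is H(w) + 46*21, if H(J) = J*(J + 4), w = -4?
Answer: 966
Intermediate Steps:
H(J) = J*(4 + J)
H(w) + 46*21 = -4*(4 - 4) + 46*21 = -4*0 + 966 = 0 + 966 = 966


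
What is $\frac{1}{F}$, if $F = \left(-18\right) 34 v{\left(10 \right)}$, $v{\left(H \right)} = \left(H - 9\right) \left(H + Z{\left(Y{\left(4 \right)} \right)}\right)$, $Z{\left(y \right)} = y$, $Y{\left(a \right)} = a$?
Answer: $- \frac{1}{8568} \approx -0.00011671$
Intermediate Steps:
$v{\left(H \right)} = \left(-9 + H\right) \left(4 + H\right)$ ($v{\left(H \right)} = \left(H - 9\right) \left(H + 4\right) = \left(-9 + H\right) \left(4 + H\right)$)
$F = -8568$ ($F = \left(-18\right) 34 \left(-36 + 10^{2} - 50\right) = - 612 \left(-36 + 100 - 50\right) = \left(-612\right) 14 = -8568$)
$\frac{1}{F} = \frac{1}{-8568} = - \frac{1}{8568}$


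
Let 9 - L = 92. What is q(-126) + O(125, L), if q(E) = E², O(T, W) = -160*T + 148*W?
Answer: -16408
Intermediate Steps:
L = -83 (L = 9 - 1*92 = 9 - 92 = -83)
q(-126) + O(125, L) = (-126)² + (-160*125 + 148*(-83)) = 15876 + (-20000 - 12284) = 15876 - 32284 = -16408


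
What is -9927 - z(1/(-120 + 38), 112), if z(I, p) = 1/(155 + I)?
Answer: -126162325/12709 ≈ -9927.0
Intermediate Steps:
-9927 - z(1/(-120 + 38), 112) = -9927 - 1/(155 + 1/(-120 + 38)) = -9927 - 1/(155 + 1/(-82)) = -9927 - 1/(155 - 1/82) = -9927 - 1/12709/82 = -9927 - 1*82/12709 = -9927 - 82/12709 = -126162325/12709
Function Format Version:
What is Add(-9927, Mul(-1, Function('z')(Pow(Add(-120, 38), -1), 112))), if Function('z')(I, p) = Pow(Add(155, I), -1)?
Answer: Rational(-126162325, 12709) ≈ -9927.0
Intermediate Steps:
Add(-9927, Mul(-1, Function('z')(Pow(Add(-120, 38), -1), 112))) = Add(-9927, Mul(-1, Pow(Add(155, Pow(Add(-120, 38), -1)), -1))) = Add(-9927, Mul(-1, Pow(Add(155, Pow(-82, -1)), -1))) = Add(-9927, Mul(-1, Pow(Add(155, Rational(-1, 82)), -1))) = Add(-9927, Mul(-1, Pow(Rational(12709, 82), -1))) = Add(-9927, Mul(-1, Rational(82, 12709))) = Add(-9927, Rational(-82, 12709)) = Rational(-126162325, 12709)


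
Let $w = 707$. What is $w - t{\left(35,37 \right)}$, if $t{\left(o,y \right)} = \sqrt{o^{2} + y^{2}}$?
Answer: $707 - \sqrt{2594} \approx 656.07$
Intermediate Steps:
$w - t{\left(35,37 \right)} = 707 - \sqrt{35^{2} + 37^{2}} = 707 - \sqrt{1225 + 1369} = 707 - \sqrt{2594}$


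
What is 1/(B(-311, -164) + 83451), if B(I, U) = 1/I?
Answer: 311/25953260 ≈ 1.1983e-5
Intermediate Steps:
1/(B(-311, -164) + 83451) = 1/(1/(-311) + 83451) = 1/(-1/311 + 83451) = 1/(25953260/311) = 311/25953260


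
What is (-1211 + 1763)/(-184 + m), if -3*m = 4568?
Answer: -207/640 ≈ -0.32344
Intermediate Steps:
m = -4568/3 (m = -⅓*4568 = -4568/3 ≈ -1522.7)
(-1211 + 1763)/(-184 + m) = (-1211 + 1763)/(-184 - 4568/3) = 552/(-5120/3) = 552*(-3/5120) = -207/640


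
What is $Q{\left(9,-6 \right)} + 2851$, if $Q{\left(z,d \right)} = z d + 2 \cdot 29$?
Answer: $2855$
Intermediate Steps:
$Q{\left(z,d \right)} = 58 + d z$ ($Q{\left(z,d \right)} = d z + 58 = 58 + d z$)
$Q{\left(9,-6 \right)} + 2851 = \left(58 - 54\right) + 2851 = 4 + 2851 = 2855$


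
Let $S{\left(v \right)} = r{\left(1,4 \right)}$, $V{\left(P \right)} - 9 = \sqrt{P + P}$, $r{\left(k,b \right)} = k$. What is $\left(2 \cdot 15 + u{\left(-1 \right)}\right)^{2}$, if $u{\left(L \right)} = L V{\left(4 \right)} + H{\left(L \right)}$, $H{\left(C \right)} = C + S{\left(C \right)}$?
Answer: $449 - 84 \sqrt{2} \approx 330.21$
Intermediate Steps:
$V{\left(P \right)} = 9 + \sqrt{2} \sqrt{P}$ ($V{\left(P \right)} = 9 + \sqrt{P + P} = 9 + \sqrt{2 P} = 9 + \sqrt{2} \sqrt{P}$)
$S{\left(v \right)} = 1$
$H{\left(C \right)} = 1 + C$ ($H{\left(C \right)} = C + 1 = 1 + C$)
$u{\left(L \right)} = 1 + L + L \left(9 + 2 \sqrt{2}\right)$ ($u{\left(L \right)} = L \left(9 + \sqrt{2} \sqrt{4}\right) + \left(1 + L\right) = L \left(9 + \sqrt{2} \cdot 2\right) + \left(1 + L\right) = L \left(9 + 2 \sqrt{2}\right) + \left(1 + L\right) = 1 + L + L \left(9 + 2 \sqrt{2}\right)$)
$\left(2 \cdot 15 + u{\left(-1 \right)}\right)^{2} = \left(2 \cdot 15 - \left(9 + 2 \sqrt{2}\right)\right)^{2} = \left(30 - \left(9 + 2 \sqrt{2}\right)\right)^{2} = \left(21 - 2 \sqrt{2}\right)^{2}$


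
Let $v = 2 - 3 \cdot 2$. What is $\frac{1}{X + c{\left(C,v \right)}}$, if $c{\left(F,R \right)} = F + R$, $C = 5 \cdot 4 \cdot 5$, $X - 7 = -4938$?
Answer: $- \frac{1}{4835} \approx -0.00020683$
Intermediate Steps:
$X = -4931$ ($X = 7 - 4938 = -4931$)
$C = 100$ ($C = 20 \cdot 5 = 100$)
$v = -4$ ($v = 2 - 6 = -4$)
$\frac{1}{X + c{\left(C,v \right)}} = \frac{1}{-4931 + \left(100 - 4\right)} = \frac{1}{-4931 + 96} = \frac{1}{-4835} = - \frac{1}{4835}$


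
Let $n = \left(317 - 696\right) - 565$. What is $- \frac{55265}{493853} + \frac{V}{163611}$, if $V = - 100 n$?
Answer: $\frac{37577761285}{80799783183} \approx 0.46507$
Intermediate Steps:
$n = -944$ ($n = -379 - 565 = -944$)
$V = 94400$ ($V = \left(-100\right) \left(-944\right) = 94400$)
$- \frac{55265}{493853} + \frac{V}{163611} = - \frac{55265}{493853} + \frac{94400}{163611} = \frac{37577761285}{80799783183}$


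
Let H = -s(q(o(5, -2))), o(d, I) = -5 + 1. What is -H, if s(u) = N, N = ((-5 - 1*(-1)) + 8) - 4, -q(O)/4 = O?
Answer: 0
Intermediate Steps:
o(d, I) = -4
q(O) = -4*O
N = 0 (N = ((-5 + 1) + 8) - 4 = (-4 + 8) - 4 = 4 - 4 = 0)
s(u) = 0
H = 0 (H = -1*0 = 0)
-H = -1*0 = 0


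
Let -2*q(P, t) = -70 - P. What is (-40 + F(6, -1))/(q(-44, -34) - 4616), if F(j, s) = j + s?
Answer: 35/4603 ≈ 0.0076037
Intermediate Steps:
q(P, t) = 35 + P/2 (q(P, t) = -(-70 - P)/2 = 35 + P/2)
(-40 + F(6, -1))/(q(-44, -34) - 4616) = (-40 + (6 - 1))/((35 + (1/2)*(-44)) - 4616) = (-40 + 5)/((35 - 22) - 4616) = -35/(13 - 4616) = -35/(-4603) = -35*(-1/4603) = 35/4603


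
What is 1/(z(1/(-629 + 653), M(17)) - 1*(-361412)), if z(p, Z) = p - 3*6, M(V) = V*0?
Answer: 24/8673457 ≈ 2.7671e-6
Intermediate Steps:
M(V) = 0
z(p, Z) = -18 + p (z(p, Z) = p - 18 = -18 + p)
1/(z(1/(-629 + 653), M(17)) - 1*(-361412)) = 1/((-18 + 1/(-629 + 653)) - 1*(-361412)) = 1/((-18 + 1/24) + 361412) = 1/(-431/24 + 361412) = 1/(8673457/24) = 24/8673457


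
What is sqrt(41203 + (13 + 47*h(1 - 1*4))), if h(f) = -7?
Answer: 3*sqrt(4543) ≈ 202.21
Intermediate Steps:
sqrt(41203 + (13 + 47*h(1 - 1*4))) = sqrt(41203 + (13 + 47*(-7))) = sqrt(41203 + (13 - 329)) = sqrt(41203 - 316) = sqrt(40887) = 3*sqrt(4543)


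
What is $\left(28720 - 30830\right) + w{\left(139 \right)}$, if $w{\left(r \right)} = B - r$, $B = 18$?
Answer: $-2231$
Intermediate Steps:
$w{\left(r \right)} = 18 - r$
$\left(28720 - 30830\right) + w{\left(139 \right)} = \left(28720 - 30830\right) + \left(18 - 139\right) = -2110 + \left(18 - 139\right) = -2110 - 121 = -2231$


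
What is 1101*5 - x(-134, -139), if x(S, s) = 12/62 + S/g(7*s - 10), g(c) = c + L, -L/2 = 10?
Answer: 171156793/31093 ≈ 5504.7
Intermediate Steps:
L = -20 (L = -2*10 = -20)
g(c) = -20 + c (g(c) = c - 20 = -20 + c)
x(S, s) = 6/31 + S/(-30 + 7*s) (x(S, s) = 12/62 + S/(-20 + (7*s - 10)) = 12*(1/62) + S/(-20 + (-10 + 7*s)) = 6/31 + S/(-30 + 7*s))
1101*5 - x(-134, -139) = 1101*5 - (-180 + 31*(-134) + 42*(-139))/(31*(-30 + 7*(-139))) = 5505 - (-180 - 4154 - 5838)/(31*(-30 - 973)) = 5505 - (-10172)/(31*(-1003)) = 5505 - (-1)*(-10172)/(31*1003) = 5505 - 1*10172/31093 = 5505 - 10172/31093 = 171156793/31093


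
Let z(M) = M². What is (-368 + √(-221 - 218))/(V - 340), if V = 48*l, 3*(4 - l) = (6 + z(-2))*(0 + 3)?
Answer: 92/157 - I*√439/628 ≈ 0.58599 - 0.033364*I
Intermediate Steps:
l = -6 (l = 4 - (6 + (-2)²)*(0 + 3)/3 = 4 - (6 + 4)*3/3 = 4 - 10*3/3 = 4 - ⅓*30 = 4 - 10 = -6)
V = -288 (V = 48*(-6) = -288)
(-368 + √(-221 - 218))/(V - 340) = (-368 + √(-221 - 218))/(-288 - 340) = (-368 + √(-439))/(-628) = (-368 + I*√439)*(-1/628) = 92/157 - I*√439/628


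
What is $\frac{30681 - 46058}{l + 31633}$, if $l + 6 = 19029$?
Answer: $- \frac{15377}{50656} \approx -0.30356$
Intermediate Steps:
$l = 19023$ ($l = -6 + 19029 = 19023$)
$\frac{30681 - 46058}{l + 31633} = \frac{30681 - 46058}{19023 + 31633} = - \frac{15377}{50656}$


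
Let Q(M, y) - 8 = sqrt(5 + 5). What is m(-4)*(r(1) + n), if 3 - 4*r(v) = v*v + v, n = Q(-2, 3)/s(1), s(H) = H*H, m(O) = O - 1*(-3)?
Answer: -33/4 - sqrt(10) ≈ -11.412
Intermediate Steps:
m(O) = 3 + O (m(O) = O + 3 = 3 + O)
s(H) = H**2
Q(M, y) = 8 + sqrt(10) (Q(M, y) = 8 + sqrt(5 + 5) = 8 + sqrt(10))
n = 8 + sqrt(10) (n = (8 + sqrt(10))/(1**2) = (8 + sqrt(10))/1 = (8 + sqrt(10))*1 = 8 + sqrt(10) ≈ 11.162)
r(v) = 3/4 - v/4 - v**2/4 (r(v) = 3/4 - (v*v + v)/4 = 3/4 - (v**2 + v)/4 = 3/4 - (v + v**2)/4 = 3/4 + (-v/4 - v**2/4) = 3/4 - v/4 - v**2/4)
m(-4)*(r(1) + n) = (3 - 4)*((3/4 - 1/4*1 - 1/4*1**2) + (8 + sqrt(10))) = -((3/4 - 1/4 - 1/4*1) + (8 + sqrt(10))) = -((3/4 - 1/4 - 1/4) + (8 + sqrt(10))) = -(1/4 + (8 + sqrt(10))) = -(33/4 + sqrt(10)) = -33/4 - sqrt(10)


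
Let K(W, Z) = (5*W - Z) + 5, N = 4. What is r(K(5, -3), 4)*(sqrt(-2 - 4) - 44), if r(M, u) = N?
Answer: -176 + 4*I*sqrt(6) ≈ -176.0 + 9.798*I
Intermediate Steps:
K(W, Z) = 5 - Z + 5*W (K(W, Z) = (-Z + 5*W) + 5 = 5 - Z + 5*W)
r(M, u) = 4
r(K(5, -3), 4)*(sqrt(-2 - 4) - 44) = 4*(sqrt(-2 - 4) - 44) = 4*(sqrt(-6) - 44) = 4*(I*sqrt(6) - 44) = 4*(-44 + I*sqrt(6)) = -176 + 4*I*sqrt(6)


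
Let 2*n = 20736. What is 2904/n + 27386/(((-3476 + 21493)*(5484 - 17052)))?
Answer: 525147263/1875785904 ≈ 0.27996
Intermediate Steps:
n = 10368 (n = (1/2)*20736 = 10368)
2904/n + 27386/(((-3476 + 21493)*(5484 - 17052))) = 2904/10368 + 27386/(((-3476 + 21493)*(5484 - 17052))) = 2904*(1/10368) + 27386/((18017*(-11568))) = 121/432 + 27386/(-208420656) = 121/432 + 27386*(-1/208420656) = 121/432 - 13693/104210328 = 525147263/1875785904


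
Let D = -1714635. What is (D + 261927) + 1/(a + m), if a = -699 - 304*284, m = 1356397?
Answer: -1844012332295/1269362 ≈ -1.4527e+6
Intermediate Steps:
a = -87035 (a = -699 - 86336 = -87035)
(D + 261927) + 1/(a + m) = (-1714635 + 261927) + 1/(-87035 + 1356397) = -1452708 + 1/1269362 = -1844012332295/1269362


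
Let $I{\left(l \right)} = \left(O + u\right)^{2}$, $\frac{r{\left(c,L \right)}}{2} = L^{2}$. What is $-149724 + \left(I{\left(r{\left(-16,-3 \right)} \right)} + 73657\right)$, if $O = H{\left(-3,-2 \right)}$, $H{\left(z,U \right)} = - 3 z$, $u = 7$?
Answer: $-75811$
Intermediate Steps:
$r{\left(c,L \right)} = 2 L^{2}$
$O = 9$ ($O = \left(-3\right) \left(-3\right) = 9$)
$I{\left(l \right)} = 256$ ($I{\left(l \right)} = \left(9 + 7\right)^{2} = 16^{2} = 256$)
$-149724 + \left(I{\left(r{\left(-16,-3 \right)} \right)} + 73657\right) = -149724 + \left(256 + 73657\right) = -149724 + 73913 = -75811$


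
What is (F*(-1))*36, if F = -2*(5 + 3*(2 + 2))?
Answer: 1224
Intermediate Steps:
F = -34 (F = -2*(5 + 3*4) = -2*(5 + 12) = -2*17 = -34)
(F*(-1))*36 = -34*(-1)*36 = 34*36 = 1224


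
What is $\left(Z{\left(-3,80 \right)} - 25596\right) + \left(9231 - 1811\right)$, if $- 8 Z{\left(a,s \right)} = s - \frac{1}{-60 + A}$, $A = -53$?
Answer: $- \frac{16440145}{904} \approx -18186.0$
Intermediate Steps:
$Z{\left(a,s \right)} = - \frac{1}{904} - \frac{s}{8}$ ($Z{\left(a,s \right)} = - \frac{s - \frac{1}{-60 - 53}}{8} = - \frac{s - \frac{1}{-113}}{8} = - \frac{s - - \frac{1}{113}}{8} = - \frac{s + \frac{1}{113}}{8} = - \frac{\frac{1}{113} + s}{8} = - \frac{1}{904} - \frac{s}{8}$)
$\left(Z{\left(-3,80 \right)} - 25596\right) + \left(9231 - 1811\right) = \left(\left(- \frac{1}{904} - 10\right) - 25596\right) + \left(9231 - 1811\right) = \left(\left(- \frac{1}{904} - 10\right) - 25596\right) + 7420 = \left(- \frac{9041}{904} - 25596\right) + 7420 = - \frac{23147825}{904} + 7420 = - \frac{16440145}{904}$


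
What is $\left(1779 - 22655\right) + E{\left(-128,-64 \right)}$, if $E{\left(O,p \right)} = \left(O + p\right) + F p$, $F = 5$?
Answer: $-21388$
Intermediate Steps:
$E{\left(O,p \right)} = O + 6 p$ ($E{\left(O,p \right)} = \left(O + p\right) + 5 p = O + 6 p$)
$\left(1779 - 22655\right) + E{\left(-128,-64 \right)} = \left(1779 - 22655\right) + \left(-128 + 6 \left(-64\right)\right) = -20876 - 512 = -21388$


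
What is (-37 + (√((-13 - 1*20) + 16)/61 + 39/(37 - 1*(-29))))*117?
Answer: -93717/22 + 117*I*√17/61 ≈ -4259.9 + 7.9082*I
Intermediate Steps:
(-37 + (√((-13 - 1*20) + 16)/61 + 39/(37 - 1*(-29))))*117 = (-37 + (√((-13 - 20) + 16)*(1/61) + 39/(37 + 29)))*117 = (-37 + (√(-33 + 16)*(1/61) + 39/66))*117 = (-37 + (√(-17)*(1/61) + 39*(1/66)))*117 = (-37 + ((I*√17)*(1/61) + 13/22))*117 = (-37 + (I*√17/61 + 13/22))*117 = (-37 + (13/22 + I*√17/61))*117 = (-801/22 + I*√17/61)*117 = -93717/22 + 117*I*√17/61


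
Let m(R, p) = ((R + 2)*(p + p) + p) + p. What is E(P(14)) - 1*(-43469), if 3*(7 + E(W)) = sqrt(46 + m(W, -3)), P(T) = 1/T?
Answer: 43462 + sqrt(1351)/21 ≈ 43464.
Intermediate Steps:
m(R, p) = 2*p + 2*p*(2 + R) (m(R, p) = ((2 + R)*(2*p) + p) + p = (2*p*(2 + R) + p) + p = (p + 2*p*(2 + R)) + p = 2*p + 2*p*(2 + R))
E(W) = -7 + sqrt(28 - 6*W)/3 (E(W) = -7 + sqrt(46 + 2*(-3)*(3 + W))/3 = -7 + sqrt(46 + (-18 - 6*W))/3 = -7 + sqrt(28 - 6*W)/3)
E(P(14)) - 1*(-43469) = (-7 + sqrt(28 - 6/14)/3) - 1*(-43469) = (-7 + sqrt(28 - 6*1/14)/3) + 43469 = (-7 + sqrt(28 - 3/7)/3) + 43469 = (-7 + sqrt(193/7)/3) + 43469 = (-7 + (sqrt(1351)/7)/3) + 43469 = (-7 + sqrt(1351)/21) + 43469 = 43462 + sqrt(1351)/21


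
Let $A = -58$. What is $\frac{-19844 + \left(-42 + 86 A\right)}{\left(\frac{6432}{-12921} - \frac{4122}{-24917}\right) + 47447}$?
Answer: $- \frac{2669415967606}{5091858655399} \approx -0.52425$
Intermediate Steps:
$\frac{-19844 + \left(-42 + 86 A\right)}{\left(\frac{6432}{-12921} - \frac{4122}{-24917}\right) + 47447} = \frac{-19844 + \left(-42 + 86 \left(-58\right)\right)}{\left(\frac{6432}{-12921} - \frac{4122}{-24917}\right) + 47447} = \frac{-19844 - 5030}{\left(6432 \left(- \frac{1}{12921}\right) - - \frac{4122}{24917}\right) + 47447} = \frac{-19844 - 5030}{\left(- \frac{2144}{4307} + \frac{4122}{24917}\right) + 47447} = - \frac{24874}{- \frac{35668594}{107317519} + 47447} = - \frac{24874}{\frac{5091858655399}{107317519}} = \left(-24874\right) \frac{107317519}{5091858655399} = - \frac{2669415967606}{5091858655399}$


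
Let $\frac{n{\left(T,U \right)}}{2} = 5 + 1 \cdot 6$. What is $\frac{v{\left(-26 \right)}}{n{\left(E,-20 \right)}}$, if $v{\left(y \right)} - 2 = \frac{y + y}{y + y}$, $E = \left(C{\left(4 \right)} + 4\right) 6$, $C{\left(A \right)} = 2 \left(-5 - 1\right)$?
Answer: $\frac{3}{22} \approx 0.13636$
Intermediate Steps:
$C{\left(A \right)} = -12$ ($C{\left(A \right)} = 2 \left(-6\right) = -12$)
$E = -48$ ($E = \left(-12 + 4\right) 6 = \left(-8\right) 6 = -48$)
$n{\left(T,U \right)} = 22$ ($n{\left(T,U \right)} = 2 \left(5 + 1 \cdot 6\right) = 2 \left(5 + 6\right) = 2 \cdot 11 = 22$)
$v{\left(y \right)} = 3$ ($v{\left(y \right)} = 2 + \frac{y + y}{y + y} = 2 + \frac{2 y}{2 y} = 2 + 2 y \frac{1}{2 y} = 2 + 1 = 3$)
$\frac{v{\left(-26 \right)}}{n{\left(E,-20 \right)}} = \frac{3}{22}$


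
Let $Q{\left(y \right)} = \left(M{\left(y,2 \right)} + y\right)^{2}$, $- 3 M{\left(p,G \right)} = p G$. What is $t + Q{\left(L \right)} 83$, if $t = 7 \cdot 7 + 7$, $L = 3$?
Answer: $139$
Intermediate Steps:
$t = 56$ ($t = 49 + 7 = 56$)
$M{\left(p,G \right)} = - \frac{G p}{3}$ ($M{\left(p,G \right)} = - \frac{p G}{3} = - \frac{G p}{3}$)
$Q{\left(y \right)} = \frac{y^{2}}{9}$ ($Q{\left(y \right)} = \left(\left(- \frac{1}{3}\right) 2 y + y\right)^{2} = \left(- \frac{2 y}{3} + y\right)^{2} = \left(\frac{y}{3}\right)^{2} = \frac{y^{2}}{9}$)
$t + Q{\left(L \right)} 83 = 56 + \frac{3^{2}}{9} \cdot 83 = 56 + \frac{1}{9} \cdot 9 \cdot 83 = 56 + 1 \cdot 83 = 56 + 83 = 139$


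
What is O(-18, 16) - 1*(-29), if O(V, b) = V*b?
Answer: -259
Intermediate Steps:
O(-18, 16) - 1*(-29) = -18*16 - 1*(-29) = -288 + 29 = -259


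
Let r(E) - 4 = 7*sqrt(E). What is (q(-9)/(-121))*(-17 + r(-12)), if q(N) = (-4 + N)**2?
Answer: 2197/121 - 2366*I*sqrt(3)/121 ≈ 18.157 - 33.868*I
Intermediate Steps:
r(E) = 4 + 7*sqrt(E)
(q(-9)/(-121))*(-17 + r(-12)) = ((-4 - 9)**2/(-121))*(-17 + (4 + 7*sqrt(-12))) = ((-13)**2*(-1/121))*(-17 + (4 + 7*(2*I*sqrt(3)))) = (169*(-1/121))*(-17 + (4 + 14*I*sqrt(3))) = -169*(-13 + 14*I*sqrt(3))/121 = 2197/121 - 2366*I*sqrt(3)/121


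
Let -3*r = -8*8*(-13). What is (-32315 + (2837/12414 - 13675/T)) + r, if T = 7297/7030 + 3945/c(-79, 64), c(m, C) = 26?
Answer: -1416082368120251/43329626976 ≈ -32682.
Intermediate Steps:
r = -832/3 (r = -(-8*8)*(-13)/3 = -(-64)*(-13)/3 = -⅓*832 = -832/3 ≈ -277.33)
T = 6980768/45695 (T = 7297/7030 + 3945/26 = 6980768/45695 ≈ 152.77)
(-32315 + (2837/12414 - 13675/T)) + r = (-32315 + (2837/12414 - 13675/6980768/45695)) - 832/3 = (-32315 + (2837*(1/12414) - 13675*45695/6980768)) - 832/3 = (-32315 + (2837/12414 - 624879125/6980768)) - 832/3 = (-32315 - 3868722509467/43329626976) - 832/3 = -1404065618238907/43329626976 - 832/3 = -1416082368120251/43329626976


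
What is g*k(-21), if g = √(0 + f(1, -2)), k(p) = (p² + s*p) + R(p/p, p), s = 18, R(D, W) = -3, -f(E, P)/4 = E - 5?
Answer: 240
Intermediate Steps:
f(E, P) = 20 - 4*E (f(E, P) = -4*(E - 5) = -4*(-5 + E) = 20 - 4*E)
k(p) = -3 + p² + 18*p (k(p) = (p² + 18*p) - 3 = -3 + p² + 18*p)
g = 4 (g = √(0 + (20 - 4*1)) = √(0 + (20 - 4)) = √(0 + 16) = √16 = 4)
g*k(-21) = 4*(-3 + (-21)² + 18*(-21)) = 4*(-3 + 441 - 378) = 4*60 = 240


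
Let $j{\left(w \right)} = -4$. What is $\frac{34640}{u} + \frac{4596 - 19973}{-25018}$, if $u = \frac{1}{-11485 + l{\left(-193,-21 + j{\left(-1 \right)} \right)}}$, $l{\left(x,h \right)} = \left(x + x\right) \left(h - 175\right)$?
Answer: $\frac{56950164632177}{25018} \approx 2.2764 \cdot 10^{9}$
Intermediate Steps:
$l{\left(x,h \right)} = 2 x \left(-175 + h\right)$
$u = \frac{1}{65715}$ ($u = \frac{1}{-11485 + 2 \left(-193\right) \left(-175 - 25\right)} = \frac{1}{-11485 + 2 \left(-193\right) \left(-200\right)} = \frac{1}{-11485 + 77200} = \frac{1}{65715} \approx 1.5217 \cdot 10^{-5}$)
$\frac{34640}{u} + \frac{4596 - 19973}{-25018} = 34640 \frac{1}{\frac{1}{65715}} + \frac{4596 - 19973}{-25018} = 34640 \cdot 65715 - - \frac{15377}{25018} = 2276367600 + \frac{15377}{25018} = \frac{56950164632177}{25018}$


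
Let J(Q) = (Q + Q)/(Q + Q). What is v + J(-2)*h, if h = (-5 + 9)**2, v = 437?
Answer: 453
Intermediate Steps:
h = 16 (h = 4**2 = 16)
J(Q) = 1 (J(Q) = (2*Q)/((2*Q)) = (2*Q)*(1/(2*Q)) = 1)
v + J(-2)*h = 437 + 1*16 = 437 + 16 = 453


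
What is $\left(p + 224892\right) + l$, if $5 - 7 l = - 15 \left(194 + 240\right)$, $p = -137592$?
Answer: $\frac{617615}{7} \approx 88231.0$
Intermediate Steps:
$l = \frac{6515}{7}$ ($l = \frac{5}{7} - \frac{\left(-15\right) \left(194 + 240\right)}{7} = \frac{5}{7} - \frac{\left(-15\right) 434}{7} = \frac{5}{7} - -930 = \frac{5}{7} + 930 = \frac{6515}{7} \approx 930.71$)
$\left(p + 224892\right) + l = \left(-137592 + 224892\right) + \frac{6515}{7} = 87300 + \frac{6515}{7} = \frac{617615}{7}$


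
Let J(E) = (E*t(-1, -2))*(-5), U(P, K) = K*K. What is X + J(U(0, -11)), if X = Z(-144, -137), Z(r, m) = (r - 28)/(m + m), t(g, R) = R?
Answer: 165856/137 ≈ 1210.6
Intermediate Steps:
U(P, K) = K²
Z(r, m) = (-28 + r)/(2*m) (Z(r, m) = (-28 + r)/((2*m)) = (-28 + r)*(1/(2*m)) = (-28 + r)/(2*m))
X = 86/137 (X = (½)*(-28 - 144)/(-137) = (½)*(-1/137)*(-172) = 86/137 ≈ 0.62774)
J(E) = 10*E (J(E) = (E*(-2))*(-5) = -2*E*(-5) = 10*E)
X + J(U(0, -11)) = 86/137 + 10*(-11)² = 86/137 + 10*121 = 86/137 + 1210 = 165856/137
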